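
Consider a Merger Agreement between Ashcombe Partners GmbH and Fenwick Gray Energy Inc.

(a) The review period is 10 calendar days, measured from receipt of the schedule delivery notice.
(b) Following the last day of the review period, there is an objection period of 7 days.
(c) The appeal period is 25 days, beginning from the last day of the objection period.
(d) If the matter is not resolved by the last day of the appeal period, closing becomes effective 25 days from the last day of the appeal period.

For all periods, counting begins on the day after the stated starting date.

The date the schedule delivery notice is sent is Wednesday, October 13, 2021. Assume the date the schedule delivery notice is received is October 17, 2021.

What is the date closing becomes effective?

December 23, 2021

Adding 10 calendar days to October 17, 2021 gives October 27, 2021, which is the last day of the review period.
The last day of the objection period: 7 calendar days after October 27, 2021 is November 3, 2021.
The last day of the appeal period: 25 calendar days after November 3, 2021 is November 28, 2021.
Adding 25 calendar days to November 28, 2021 gives December 23, 2021, which is the date closing becomes effective.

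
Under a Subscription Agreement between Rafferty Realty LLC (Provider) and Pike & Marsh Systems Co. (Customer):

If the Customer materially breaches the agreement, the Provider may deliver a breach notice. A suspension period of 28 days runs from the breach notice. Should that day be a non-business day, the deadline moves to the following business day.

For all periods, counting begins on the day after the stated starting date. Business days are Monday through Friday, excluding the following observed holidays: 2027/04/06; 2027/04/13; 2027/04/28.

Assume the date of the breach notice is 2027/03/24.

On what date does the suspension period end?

2027/04/21

The last day of the suspension period: 2027/03/24 + 28 days = 2027/04/21. 2027/04/21 is a Wednesday and is not a listed holiday, so no roll-forward applies.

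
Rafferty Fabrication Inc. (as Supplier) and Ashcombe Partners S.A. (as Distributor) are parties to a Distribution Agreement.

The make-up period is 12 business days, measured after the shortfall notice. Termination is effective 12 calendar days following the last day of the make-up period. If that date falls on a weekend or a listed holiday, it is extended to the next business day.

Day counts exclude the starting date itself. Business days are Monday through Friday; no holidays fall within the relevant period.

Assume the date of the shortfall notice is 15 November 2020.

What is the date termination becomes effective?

14 December 2020

From Sunday, 15 November 2020, 12 business days (Nov 16, Nov 17, Nov 18, Nov 19, …, Nov 27, Nov 30, Dec 1, skipping weekends) brings us to Tuesday, 1 December 2020, which is the last day of the make-up period.
The date termination becomes effective: 1 December 2020 + 12 days = 13 December 2020. That falls on a Sunday, so it rolls to the next business day, Monday, 14 December 2020.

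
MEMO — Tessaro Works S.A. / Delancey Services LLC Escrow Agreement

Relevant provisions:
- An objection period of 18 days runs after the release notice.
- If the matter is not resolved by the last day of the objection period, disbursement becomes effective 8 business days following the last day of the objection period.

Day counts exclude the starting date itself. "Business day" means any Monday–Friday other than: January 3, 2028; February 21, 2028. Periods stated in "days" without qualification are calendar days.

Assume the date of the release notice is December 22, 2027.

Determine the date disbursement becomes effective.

The last day of the objection period: December 22, 2027 + 18 days = January 9, 2028.
From Sunday, January 9, 2028, 8 business days (Jan 10, Jan 11, Jan 12, Jan 13, Jan 14, Jan 17, Jan 18, Jan 19, skipping weekends) brings us to Wednesday, January 19, 2028, which is the date disbursement becomes effective.

January 19, 2028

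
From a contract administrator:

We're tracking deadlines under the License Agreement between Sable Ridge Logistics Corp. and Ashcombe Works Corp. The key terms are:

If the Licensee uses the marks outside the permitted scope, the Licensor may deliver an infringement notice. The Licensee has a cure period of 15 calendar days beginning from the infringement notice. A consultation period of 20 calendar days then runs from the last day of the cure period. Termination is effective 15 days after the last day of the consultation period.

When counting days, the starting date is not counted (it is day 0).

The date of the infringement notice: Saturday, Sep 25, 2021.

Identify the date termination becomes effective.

Adding 15 calendar days to Sep 25, 2021 gives Oct 10, 2021, which is the last day of the cure period.
Adding 20 calendar days to Oct 10, 2021 gives Oct 30, 2021, which is the last day of the consultation period.
Adding 15 calendar days to Oct 30, 2021 gives Nov 14, 2021, which is the date termination becomes effective.

Nov 14, 2021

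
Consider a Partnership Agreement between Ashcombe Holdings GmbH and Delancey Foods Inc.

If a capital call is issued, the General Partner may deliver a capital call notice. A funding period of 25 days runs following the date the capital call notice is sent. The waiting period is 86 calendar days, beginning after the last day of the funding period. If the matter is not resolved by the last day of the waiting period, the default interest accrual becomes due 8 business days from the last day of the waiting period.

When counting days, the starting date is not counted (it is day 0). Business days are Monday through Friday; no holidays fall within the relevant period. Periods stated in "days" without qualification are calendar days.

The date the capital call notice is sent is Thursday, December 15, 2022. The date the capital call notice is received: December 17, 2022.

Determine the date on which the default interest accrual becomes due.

Adding 25 calendar days to December 15, 2022 gives January 9, 2023, which is the last day of the funding period.
The last day of the waiting period: 86 calendar days after January 9, 2023 is April 5, 2023.
The date on which the default interest accrual becomes due: counting 8 business days from Wednesday, April 5, 2023 (Apr 6, Apr 7, Apr 10, Apr 11, Apr 12, Apr 13, Apr 14, Apr 17, skipping weekends) reaches Monday, April 17, 2023.

April 17, 2023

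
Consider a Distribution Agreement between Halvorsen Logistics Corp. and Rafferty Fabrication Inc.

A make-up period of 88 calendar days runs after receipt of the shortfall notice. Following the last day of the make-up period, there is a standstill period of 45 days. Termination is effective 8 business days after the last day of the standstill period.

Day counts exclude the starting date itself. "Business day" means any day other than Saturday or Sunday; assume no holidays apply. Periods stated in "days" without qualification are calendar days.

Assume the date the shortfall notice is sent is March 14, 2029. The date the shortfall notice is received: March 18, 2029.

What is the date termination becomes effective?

August 8, 2029

The last day of the make-up period: 88 calendar days after March 18, 2029 is June 14, 2029.
The last day of the standstill period: 45 calendar days after June 14, 2029 is July 29, 2029.
The date termination becomes effective: 8 business days after Sunday, July 29, 2029, skipping weekends — Jul 30, Jul 31, Aug 1, Aug 2, Aug 3, Aug 6, Aug 7, Aug 8 — lands on Wednesday, August 8, 2029.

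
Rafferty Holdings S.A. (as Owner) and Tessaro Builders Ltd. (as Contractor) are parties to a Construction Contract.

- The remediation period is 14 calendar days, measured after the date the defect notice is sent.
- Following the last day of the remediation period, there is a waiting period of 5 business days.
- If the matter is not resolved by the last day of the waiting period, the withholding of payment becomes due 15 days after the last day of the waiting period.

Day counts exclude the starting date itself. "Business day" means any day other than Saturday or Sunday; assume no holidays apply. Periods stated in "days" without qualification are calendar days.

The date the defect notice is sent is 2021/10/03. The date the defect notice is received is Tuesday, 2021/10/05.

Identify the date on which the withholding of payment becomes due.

Adding 14 calendar days to 2021/10/03 gives 2021/10/17, which is the last day of the remediation period.
The last day of the waiting period: 5 business days after Sunday, 2021/10/17, skipping weekends — Oct 18, Oct 19, Oct 20, Oct 21, Oct 22 — lands on Friday, 2021/10/22.
The date on which the withholding of payment becomes due: 15 calendar days after 2021/10/22 is 2021/11/06.

2021/11/06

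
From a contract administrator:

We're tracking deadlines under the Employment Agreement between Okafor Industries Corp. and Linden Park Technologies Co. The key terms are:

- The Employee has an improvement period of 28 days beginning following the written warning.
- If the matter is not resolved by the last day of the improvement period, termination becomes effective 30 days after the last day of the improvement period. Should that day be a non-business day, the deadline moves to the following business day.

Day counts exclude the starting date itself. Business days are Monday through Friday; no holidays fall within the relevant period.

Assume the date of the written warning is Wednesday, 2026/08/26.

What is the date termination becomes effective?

2026/10/23

The last day of the improvement period: 2026/08/26 + 28 days = 2026/09/23.
The date termination becomes effective: 2026/09/23 + 30 days = 2026/10/23. 2026/10/23 is a Friday, so no roll-forward applies.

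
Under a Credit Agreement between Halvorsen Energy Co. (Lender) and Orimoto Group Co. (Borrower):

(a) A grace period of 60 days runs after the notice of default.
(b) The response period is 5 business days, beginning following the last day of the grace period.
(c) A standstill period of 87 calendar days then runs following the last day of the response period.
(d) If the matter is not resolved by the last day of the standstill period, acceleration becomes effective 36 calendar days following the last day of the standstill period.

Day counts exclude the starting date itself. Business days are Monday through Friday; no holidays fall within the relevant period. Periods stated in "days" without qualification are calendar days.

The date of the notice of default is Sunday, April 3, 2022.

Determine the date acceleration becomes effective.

October 10, 2022

The last day of the grace period: 60 calendar days after April 3, 2022 is June 2, 2022.
From Thursday, June 2, 2022, 5 business days (Jun 3, Jun 6, Jun 7, Jun 8, Jun 9, skipping weekends) brings us to Thursday, June 9, 2022, which is the last day of the response period.
The last day of the standstill period: 87 calendar days after June 9, 2022 is September 4, 2022.
The date acceleration becomes effective: September 4, 2022 + 36 days = October 10, 2022.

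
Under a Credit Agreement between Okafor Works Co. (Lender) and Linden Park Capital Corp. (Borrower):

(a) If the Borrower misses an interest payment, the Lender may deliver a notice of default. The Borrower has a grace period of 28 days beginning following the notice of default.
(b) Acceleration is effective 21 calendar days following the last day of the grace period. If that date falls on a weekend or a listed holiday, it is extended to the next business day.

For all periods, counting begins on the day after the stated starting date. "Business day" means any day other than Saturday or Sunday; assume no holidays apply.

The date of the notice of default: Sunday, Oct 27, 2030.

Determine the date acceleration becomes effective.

The last day of the grace period: 28 calendar days after Oct 27, 2030 is Nov 24, 2030.
The date acceleration becomes effective: 21 calendar days after Nov 24, 2030 is Dec 15, 2030. That falls on a Sunday, so it rolls to the next business day, Monday, Dec 16, 2030.

Dec 16, 2030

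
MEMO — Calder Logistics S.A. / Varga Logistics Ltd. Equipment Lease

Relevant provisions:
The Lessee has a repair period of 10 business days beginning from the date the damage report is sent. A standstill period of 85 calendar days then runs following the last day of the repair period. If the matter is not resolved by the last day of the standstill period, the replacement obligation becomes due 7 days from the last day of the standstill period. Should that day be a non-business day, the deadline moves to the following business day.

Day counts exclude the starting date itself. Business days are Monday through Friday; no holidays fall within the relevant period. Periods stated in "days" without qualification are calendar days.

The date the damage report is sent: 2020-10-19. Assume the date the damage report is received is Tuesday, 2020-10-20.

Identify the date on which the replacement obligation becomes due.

The last day of the repair period: 10 business days after Monday, 2020-10-19, skipping weekends — Oct 20, Oct 21, Oct 22, Oct 23, Oct 26, Oct 27, Oct 28, Oct 29, Oct 30, Nov 2 — lands on Monday, 2020-11-02.
Adding 85 calendar days to 2020-11-02 gives 2021-01-26, which is the last day of the standstill period.
The date on which the replacement obligation becomes due: 2021-01-26 + 7 days = 2021-02-02. 2021-02-02 is a Tuesday, so no roll-forward applies.

2021-02-02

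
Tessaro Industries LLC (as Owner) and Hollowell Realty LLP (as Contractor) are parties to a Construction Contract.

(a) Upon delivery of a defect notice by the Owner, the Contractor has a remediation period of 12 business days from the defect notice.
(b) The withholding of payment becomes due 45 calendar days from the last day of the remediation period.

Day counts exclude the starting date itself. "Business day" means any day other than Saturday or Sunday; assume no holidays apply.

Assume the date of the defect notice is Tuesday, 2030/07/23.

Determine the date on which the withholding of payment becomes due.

The last day of the remediation period: counting 12 business days from Tuesday, 2030/07/23 (Jul 24, Jul 25, Jul 26, Jul 29, …, Aug 6, Aug 7, Aug 8, skipping weekends) reaches Thursday, 2030/08/08.
The date on which the withholding of payment becomes due: 2030/08/08 + 45 days = 2030/09/22.

2030/09/22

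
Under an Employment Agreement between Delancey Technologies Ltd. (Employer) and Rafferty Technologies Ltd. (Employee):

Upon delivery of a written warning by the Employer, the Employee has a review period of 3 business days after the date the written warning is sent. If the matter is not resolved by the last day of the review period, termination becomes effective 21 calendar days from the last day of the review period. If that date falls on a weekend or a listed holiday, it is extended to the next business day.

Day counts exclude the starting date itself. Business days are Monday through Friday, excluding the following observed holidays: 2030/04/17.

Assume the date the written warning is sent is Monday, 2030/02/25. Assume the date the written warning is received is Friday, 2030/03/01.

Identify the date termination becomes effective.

From Monday, 2030/02/25, 3 business days (Feb 26, Feb 27, Feb 28, skipping weekends) brings us to Thursday, 2030/02/28, which is the last day of the review period.
The date termination becomes effective: 21 calendar days after 2030/02/28 is 2030/03/21. 2030/03/21 is a Thursday and is not a listed holiday, so no roll-forward applies.

2030/03/21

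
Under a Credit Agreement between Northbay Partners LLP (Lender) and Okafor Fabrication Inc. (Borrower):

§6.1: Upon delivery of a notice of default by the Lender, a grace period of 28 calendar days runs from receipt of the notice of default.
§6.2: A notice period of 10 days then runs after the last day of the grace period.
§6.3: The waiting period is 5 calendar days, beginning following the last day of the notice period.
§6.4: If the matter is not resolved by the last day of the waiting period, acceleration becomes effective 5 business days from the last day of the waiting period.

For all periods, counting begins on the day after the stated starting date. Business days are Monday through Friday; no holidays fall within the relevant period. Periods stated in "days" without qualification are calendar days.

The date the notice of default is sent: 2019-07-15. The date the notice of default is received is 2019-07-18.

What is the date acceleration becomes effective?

2019-09-06

Adding 28 calendar days to 2019-07-18 gives 2019-08-15, which is the last day of the grace period.
Adding 10 calendar days to 2019-08-15 gives 2019-08-25, which is the last day of the notice period.
The last day of the waiting period: 2019-08-25 + 5 days = 2019-08-30.
From Friday, 2019-08-30, 5 business days (Sep 2, Sep 3, Sep 4, Sep 5, Sep 6, skipping weekends) brings us to Friday, 2019-09-06, which is the date acceleration becomes effective.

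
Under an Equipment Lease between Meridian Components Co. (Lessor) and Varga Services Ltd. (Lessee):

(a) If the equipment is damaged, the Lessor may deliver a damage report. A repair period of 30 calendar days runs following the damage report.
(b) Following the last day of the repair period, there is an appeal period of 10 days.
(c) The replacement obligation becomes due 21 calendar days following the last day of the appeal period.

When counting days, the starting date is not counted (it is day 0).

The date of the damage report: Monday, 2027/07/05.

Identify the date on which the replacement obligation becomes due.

2027/09/04

The last day of the repair period: 30 calendar days after 2027/07/05 is 2027/08/04.
The last day of the appeal period: 10 calendar days after 2027/08/04 is 2027/08/14.
The date on which the replacement obligation becomes due: 2027/08/14 + 21 days = 2027/09/04.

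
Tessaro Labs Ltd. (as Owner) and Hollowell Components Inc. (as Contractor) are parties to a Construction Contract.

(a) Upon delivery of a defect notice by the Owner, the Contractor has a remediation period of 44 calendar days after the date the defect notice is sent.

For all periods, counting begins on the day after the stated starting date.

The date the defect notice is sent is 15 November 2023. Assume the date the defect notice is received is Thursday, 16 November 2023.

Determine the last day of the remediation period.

Adding 44 calendar days to 15 November 2023 gives 29 December 2023, which is the last day of the remediation period.

29 December 2023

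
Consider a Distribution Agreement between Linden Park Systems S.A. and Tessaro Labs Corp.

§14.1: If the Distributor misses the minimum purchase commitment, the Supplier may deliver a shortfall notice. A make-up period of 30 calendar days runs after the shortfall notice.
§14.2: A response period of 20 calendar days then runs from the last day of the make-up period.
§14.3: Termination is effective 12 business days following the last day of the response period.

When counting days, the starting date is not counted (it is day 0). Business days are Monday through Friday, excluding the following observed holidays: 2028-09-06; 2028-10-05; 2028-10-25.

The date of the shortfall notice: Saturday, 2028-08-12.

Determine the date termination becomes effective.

Adding 30 calendar days to 2028-08-12 gives 2028-09-11, which is the last day of the make-up period.
The last day of the response period: 20 calendar days after 2028-09-11 is 2028-10-01.
The date termination becomes effective: 12 business days after Sunday, 2028-10-01, skipping weekends and the listed holiday on Oct 5 — Oct 2, Oct 3, Oct 4, Oct 6, …, Oct 16, Oct 17, Oct 18 — lands on Wednesday, 2028-10-18.

2028-10-18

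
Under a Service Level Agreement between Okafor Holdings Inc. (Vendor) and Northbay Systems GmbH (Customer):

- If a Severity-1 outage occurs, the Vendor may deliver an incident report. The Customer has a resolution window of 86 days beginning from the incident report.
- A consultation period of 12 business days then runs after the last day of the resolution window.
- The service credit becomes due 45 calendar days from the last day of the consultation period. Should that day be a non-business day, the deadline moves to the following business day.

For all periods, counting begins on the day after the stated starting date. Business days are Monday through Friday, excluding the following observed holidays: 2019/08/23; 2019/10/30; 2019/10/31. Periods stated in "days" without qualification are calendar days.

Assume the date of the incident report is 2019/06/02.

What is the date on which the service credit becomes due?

2019/10/28

The last day of the resolution window: 2019/06/02 + 86 days = 2019/08/27.
The last day of the consultation period: 12 business days after Tuesday, 2019/08/27, skipping weekends — Aug 28, Aug 29, Aug 30, Sep 2, …, Sep 10, Sep 11, Sep 12 — lands on Thursday, 2019/09/12.
Adding 45 calendar days to 2019/09/12 gives 2019/10/27, which is the date on which the service credit becomes due. That falls on a Sunday, so it rolls to the next business day, Monday, 2019/10/28.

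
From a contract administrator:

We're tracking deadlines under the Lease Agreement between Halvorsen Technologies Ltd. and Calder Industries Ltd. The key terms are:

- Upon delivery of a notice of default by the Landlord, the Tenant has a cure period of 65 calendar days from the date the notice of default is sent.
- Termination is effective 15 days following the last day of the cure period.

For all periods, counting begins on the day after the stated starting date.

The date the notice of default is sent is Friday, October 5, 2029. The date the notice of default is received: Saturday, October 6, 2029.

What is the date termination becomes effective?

December 24, 2029

The last day of the cure period: 65 calendar days after October 5, 2029 is December 9, 2029.
Adding 15 calendar days to December 9, 2029 gives December 24, 2029, which is the date termination becomes effective.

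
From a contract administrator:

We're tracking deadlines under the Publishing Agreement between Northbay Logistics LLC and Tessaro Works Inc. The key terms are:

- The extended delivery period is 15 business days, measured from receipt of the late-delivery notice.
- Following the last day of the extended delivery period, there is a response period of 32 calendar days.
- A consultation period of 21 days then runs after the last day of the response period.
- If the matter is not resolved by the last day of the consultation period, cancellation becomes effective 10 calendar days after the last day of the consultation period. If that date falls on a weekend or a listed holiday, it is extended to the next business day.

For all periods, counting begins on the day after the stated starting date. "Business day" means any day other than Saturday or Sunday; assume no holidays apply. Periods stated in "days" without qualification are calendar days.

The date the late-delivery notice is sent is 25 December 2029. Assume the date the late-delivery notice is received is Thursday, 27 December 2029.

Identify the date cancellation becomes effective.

The last day of the extended delivery period: counting 15 business days from Thursday, 27 December 2029 (Dec 28, Dec 31, Jan 1, Jan 2, …, Jan 15, Jan 16, Jan 17, skipping weekends) reaches Thursday, 17 January 2030.
The last day of the response period: 17 January 2030 + 32 days = 18 February 2030.
Adding 21 calendar days to 18 February 2030 gives 11 March 2030, which is the last day of the consultation period.
Adding 10 calendar days to 11 March 2030 gives 21 March 2030, which is the date cancellation becomes effective. 21 March 2030 is a Thursday, so no roll-forward applies.

21 March 2030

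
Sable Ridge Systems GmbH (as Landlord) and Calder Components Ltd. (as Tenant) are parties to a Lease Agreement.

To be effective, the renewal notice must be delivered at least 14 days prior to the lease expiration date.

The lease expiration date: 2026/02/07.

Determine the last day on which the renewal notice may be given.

Counting back 14 calendar days from 2026/02/07 gives 2026/01/24.

2026/01/24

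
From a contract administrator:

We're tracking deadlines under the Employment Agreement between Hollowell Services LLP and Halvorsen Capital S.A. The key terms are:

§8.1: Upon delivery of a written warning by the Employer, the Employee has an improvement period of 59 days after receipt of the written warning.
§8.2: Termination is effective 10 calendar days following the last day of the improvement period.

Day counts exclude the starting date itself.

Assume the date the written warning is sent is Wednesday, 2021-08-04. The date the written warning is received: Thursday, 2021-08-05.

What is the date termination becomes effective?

Adding 59 calendar days to 2021-08-05 gives 2021-10-03, which is the last day of the improvement period.
The date termination becomes effective: 10 calendar days after 2021-10-03 is 2021-10-13.

2021-10-13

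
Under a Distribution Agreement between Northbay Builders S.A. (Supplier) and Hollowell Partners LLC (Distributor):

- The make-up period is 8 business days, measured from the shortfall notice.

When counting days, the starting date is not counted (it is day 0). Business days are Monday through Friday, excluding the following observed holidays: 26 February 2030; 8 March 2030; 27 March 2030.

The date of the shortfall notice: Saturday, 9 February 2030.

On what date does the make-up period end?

The last day of the make-up period: counting 8 business days from Saturday, 9 February 2030 (Feb 11, Feb 12, Feb 13, Feb 14, Feb 15, Feb 18, Feb 19, Feb 20, skipping weekends) reaches Wednesday, 20 February 2030.

20 February 2030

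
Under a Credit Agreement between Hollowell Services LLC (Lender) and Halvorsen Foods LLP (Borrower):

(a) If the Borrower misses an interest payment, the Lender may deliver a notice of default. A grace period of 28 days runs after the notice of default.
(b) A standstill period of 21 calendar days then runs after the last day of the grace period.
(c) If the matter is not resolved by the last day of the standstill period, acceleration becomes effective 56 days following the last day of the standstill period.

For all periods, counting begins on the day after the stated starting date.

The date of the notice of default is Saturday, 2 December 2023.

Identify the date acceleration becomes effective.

16 March 2024

The last day of the grace period: 28 calendar days after 2 December 2023 is 30 December 2023.
The last day of the standstill period: 30 December 2023 + 21 days = 20 January 2024.
The date acceleration becomes effective: 56 calendar days after 20 January 2024 is 16 March 2024.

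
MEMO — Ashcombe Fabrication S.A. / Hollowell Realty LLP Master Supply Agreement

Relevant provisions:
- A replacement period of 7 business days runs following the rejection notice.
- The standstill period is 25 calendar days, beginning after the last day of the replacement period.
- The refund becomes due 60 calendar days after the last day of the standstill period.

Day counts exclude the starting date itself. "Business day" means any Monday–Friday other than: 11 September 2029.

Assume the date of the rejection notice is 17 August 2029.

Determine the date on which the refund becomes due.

21 November 2029

The last day of the replacement period: 7 business days after Friday, 17 August 2029, skipping weekends — Aug 20, Aug 21, Aug 22, Aug 23, Aug 24, Aug 27, Aug 28 — lands on Tuesday, 28 August 2029.
The last day of the standstill period: 28 August 2029 + 25 days = 22 September 2029.
The date on which the refund becomes due: 60 calendar days after 22 September 2029 is 21 November 2029.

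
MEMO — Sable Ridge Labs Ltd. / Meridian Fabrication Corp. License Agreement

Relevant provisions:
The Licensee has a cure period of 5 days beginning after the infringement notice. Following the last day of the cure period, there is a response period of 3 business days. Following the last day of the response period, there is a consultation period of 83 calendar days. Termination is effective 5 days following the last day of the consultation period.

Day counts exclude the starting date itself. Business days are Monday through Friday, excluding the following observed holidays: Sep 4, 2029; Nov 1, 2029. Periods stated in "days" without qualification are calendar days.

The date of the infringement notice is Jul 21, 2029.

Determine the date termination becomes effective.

Oct 27, 2029

Adding 5 calendar days to Jul 21, 2029 gives Jul 26, 2029, which is the last day of the cure period.
The last day of the response period: counting 3 business days from Thursday, Jul 26, 2029 (Jul 27, Jul 30, Jul 31, skipping weekends) reaches Tuesday, Jul 31, 2029.
Adding 83 calendar days to Jul 31, 2029 gives Oct 22, 2029, which is the last day of the consultation period.
Adding 5 calendar days to Oct 22, 2029 gives Oct 27, 2029, which is the date termination becomes effective.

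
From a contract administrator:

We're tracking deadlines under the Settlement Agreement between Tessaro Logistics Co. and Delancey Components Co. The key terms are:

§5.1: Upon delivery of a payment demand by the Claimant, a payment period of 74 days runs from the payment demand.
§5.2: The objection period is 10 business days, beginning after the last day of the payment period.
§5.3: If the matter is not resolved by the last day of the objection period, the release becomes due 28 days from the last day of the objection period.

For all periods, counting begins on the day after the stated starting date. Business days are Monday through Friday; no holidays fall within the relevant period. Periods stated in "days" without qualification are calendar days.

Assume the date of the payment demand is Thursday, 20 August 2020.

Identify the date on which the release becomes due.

The last day of the payment period: 20 August 2020 + 74 days = 2 November 2020.
From Monday, 2 November 2020, 10 business days (Nov 3, Nov 4, Nov 5, Nov 6, Nov 9, Nov 10, Nov 11, Nov 12, Nov 13, Nov 16, skipping weekends) brings us to Monday, 16 November 2020, which is the last day of the objection period.
Adding 28 calendar days to 16 November 2020 gives 14 December 2020, which is the date on which the release becomes due.

14 December 2020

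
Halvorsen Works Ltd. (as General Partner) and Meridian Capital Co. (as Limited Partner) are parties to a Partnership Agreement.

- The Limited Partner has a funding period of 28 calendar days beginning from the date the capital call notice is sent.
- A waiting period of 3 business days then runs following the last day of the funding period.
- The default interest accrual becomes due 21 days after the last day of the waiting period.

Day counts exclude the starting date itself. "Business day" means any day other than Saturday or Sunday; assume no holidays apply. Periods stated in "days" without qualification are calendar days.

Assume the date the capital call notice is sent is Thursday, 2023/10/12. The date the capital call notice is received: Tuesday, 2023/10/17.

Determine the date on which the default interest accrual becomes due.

The last day of the funding period: 2023/10/12 + 28 days = 2023/11/09.
The last day of the waiting period: 3 business days after Thursday, 2023/11/09, skipping weekends — Nov 10, Nov 13, Nov 14 — lands on Tuesday, 2023/11/14.
The date on which the default interest accrual becomes due: 21 calendar days after 2023/11/14 is 2023/12/05.

2023/12/05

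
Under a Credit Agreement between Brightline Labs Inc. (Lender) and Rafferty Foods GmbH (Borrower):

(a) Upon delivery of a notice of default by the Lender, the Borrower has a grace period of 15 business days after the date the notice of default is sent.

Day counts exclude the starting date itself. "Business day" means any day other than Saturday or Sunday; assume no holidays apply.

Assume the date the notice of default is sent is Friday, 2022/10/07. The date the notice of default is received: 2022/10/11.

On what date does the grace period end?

The last day of the grace period: 15 business days after Friday, 2022/10/07, skipping weekends — Oct 10, Oct 11, Oct 12, Oct 13, …, Oct 26, Oct 27, Oct 28 — lands on Friday, 2022/10/28.

2022/10/28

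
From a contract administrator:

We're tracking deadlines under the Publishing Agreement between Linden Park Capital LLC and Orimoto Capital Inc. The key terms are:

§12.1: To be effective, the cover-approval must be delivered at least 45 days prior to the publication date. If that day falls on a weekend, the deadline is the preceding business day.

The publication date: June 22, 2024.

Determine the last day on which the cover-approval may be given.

June 22, 2024 minus 45 days is May 8, 2024. That is a Wednesday, so no adjustment is needed.

May 8, 2024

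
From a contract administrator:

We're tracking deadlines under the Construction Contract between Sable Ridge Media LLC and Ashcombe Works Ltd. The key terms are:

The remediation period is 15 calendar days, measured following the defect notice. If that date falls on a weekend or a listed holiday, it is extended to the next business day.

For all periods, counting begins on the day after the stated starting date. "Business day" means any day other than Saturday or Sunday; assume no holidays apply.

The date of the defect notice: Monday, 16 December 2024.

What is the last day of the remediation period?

31 December 2024

The last day of the remediation period: 15 calendar days after 16 December 2024 is 31 December 2024. 31 December 2024 is a Tuesday, so no roll-forward applies.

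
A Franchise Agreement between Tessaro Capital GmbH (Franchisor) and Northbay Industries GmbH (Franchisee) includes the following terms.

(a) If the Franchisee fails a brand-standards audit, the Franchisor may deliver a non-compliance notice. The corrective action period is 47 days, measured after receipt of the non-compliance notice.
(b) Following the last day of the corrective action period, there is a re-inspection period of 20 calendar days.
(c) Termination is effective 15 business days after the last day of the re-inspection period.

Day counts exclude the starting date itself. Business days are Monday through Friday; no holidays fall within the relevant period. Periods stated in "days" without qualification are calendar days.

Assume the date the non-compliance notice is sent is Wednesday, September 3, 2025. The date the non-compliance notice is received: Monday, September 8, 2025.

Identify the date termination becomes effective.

Adding 47 calendar days to September 8, 2025 gives October 25, 2025, which is the last day of the corrective action period.
Adding 20 calendar days to October 25, 2025 gives November 14, 2025, which is the last day of the re-inspection period.
The date termination becomes effective: counting 15 business days from Friday, November 14, 2025 (Nov 17, Nov 18, Nov 19, Nov 20, …, Dec 3, Dec 4, Dec 5, skipping weekends) reaches Friday, December 5, 2025.

December 5, 2025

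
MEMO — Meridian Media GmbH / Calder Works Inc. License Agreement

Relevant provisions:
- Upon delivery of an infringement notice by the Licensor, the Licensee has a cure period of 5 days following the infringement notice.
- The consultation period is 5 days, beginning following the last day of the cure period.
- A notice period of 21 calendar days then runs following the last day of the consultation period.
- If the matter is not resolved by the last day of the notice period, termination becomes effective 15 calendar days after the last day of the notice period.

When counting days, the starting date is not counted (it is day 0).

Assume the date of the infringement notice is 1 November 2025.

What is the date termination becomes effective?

17 December 2025

The last day of the cure period: 1 November 2025 + 5 days = 6 November 2025.
Adding 5 calendar days to 6 November 2025 gives 11 November 2025, which is the last day of the consultation period.
The last day of the notice period: 21 calendar days after 11 November 2025 is 2 December 2025.
The date termination becomes effective: 15 calendar days after 2 December 2025 is 17 December 2025.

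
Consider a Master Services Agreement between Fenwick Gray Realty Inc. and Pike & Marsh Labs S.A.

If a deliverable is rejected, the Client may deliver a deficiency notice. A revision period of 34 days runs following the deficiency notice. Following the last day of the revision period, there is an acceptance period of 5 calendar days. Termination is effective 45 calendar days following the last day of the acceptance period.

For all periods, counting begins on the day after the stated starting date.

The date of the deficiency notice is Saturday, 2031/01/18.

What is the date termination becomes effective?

2031/04/12

Adding 34 calendar days to 2031/01/18 gives 2031/02/21, which is the last day of the revision period.
The last day of the acceptance period: 5 calendar days after 2031/02/21 is 2031/02/26.
The date termination becomes effective: 45 calendar days after 2031/02/26 is 2031/04/12.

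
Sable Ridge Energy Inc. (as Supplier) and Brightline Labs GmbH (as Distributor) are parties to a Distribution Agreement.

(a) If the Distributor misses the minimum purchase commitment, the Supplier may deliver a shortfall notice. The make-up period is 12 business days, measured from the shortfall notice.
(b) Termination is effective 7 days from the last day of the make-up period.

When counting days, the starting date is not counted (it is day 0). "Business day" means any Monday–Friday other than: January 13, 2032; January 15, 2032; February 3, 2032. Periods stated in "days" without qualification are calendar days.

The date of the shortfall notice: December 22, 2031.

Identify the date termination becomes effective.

January 14, 2032

The last day of the make-up period: 12 business days after Monday, December 22, 2031, skipping weekends — Dec 23, Dec 24, Dec 25, Dec 26, …, Jan 5, Jan 6, Jan 7 — lands on Wednesday, January 7, 2032.
The date termination becomes effective: 7 calendar days after January 7, 2032 is January 14, 2032.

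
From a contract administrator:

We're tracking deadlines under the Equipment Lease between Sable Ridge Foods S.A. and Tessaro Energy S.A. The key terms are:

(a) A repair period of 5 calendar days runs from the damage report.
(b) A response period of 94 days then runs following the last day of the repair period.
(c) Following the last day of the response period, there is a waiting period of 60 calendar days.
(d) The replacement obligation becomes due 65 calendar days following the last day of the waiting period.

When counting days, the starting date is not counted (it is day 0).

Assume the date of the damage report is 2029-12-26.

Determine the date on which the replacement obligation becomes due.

2030-08-07

The last day of the repair period: 5 calendar days after 2029-12-26 is 2029-12-31.
The last day of the response period: 94 calendar days after 2029-12-31 is 2030-04-04.
The last day of the waiting period: 2030-04-04 + 60 days = 2030-06-03.
Adding 65 calendar days to 2030-06-03 gives 2030-08-07, which is the date on which the replacement obligation becomes due.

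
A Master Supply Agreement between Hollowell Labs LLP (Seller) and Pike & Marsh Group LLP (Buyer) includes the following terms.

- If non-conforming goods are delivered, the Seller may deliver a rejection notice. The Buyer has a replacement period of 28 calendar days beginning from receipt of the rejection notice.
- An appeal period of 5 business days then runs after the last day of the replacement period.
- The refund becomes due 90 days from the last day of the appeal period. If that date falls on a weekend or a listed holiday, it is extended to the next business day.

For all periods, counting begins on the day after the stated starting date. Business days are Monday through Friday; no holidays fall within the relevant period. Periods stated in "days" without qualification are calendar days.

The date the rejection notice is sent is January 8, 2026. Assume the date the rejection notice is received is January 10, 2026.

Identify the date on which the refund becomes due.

The last day of the replacement period: January 10, 2026 + 28 days = February 7, 2026.
From Saturday, February 7, 2026, 5 business days (Feb 9, Feb 10, Feb 11, Feb 12, Feb 13, skipping weekends) brings us to Friday, February 13, 2026, which is the last day of the appeal period.
The date on which the refund becomes due: February 13, 2026 + 90 days = May 14, 2026. May 14, 2026 is a Thursday, so no roll-forward applies.

May 14, 2026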